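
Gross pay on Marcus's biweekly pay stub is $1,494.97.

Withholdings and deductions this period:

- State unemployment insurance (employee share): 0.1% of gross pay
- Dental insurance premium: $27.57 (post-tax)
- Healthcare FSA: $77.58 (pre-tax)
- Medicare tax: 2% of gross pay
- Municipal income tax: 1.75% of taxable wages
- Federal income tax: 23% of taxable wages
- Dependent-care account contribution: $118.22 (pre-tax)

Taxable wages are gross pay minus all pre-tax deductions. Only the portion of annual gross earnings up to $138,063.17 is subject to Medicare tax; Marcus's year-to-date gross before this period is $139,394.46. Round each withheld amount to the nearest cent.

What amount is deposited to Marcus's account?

$948.56

Dependent-care account contribution: $118.22
Healthcare FSA: $77.58
Pre-tax total = $118.22 + $77.58 = $195.80
Taxable wages = $1,494.97 − $195.80 = $1,299.17
Municipal income tax: $1,299.17 × 0.0175 = $22.74
Federal income tax: $1,299.17 × 0.23 = $298.81
State unemployment insurance (employee share): $1,494.97 × 0.001 = $1.49
Medicare tax: annual cap $138,063.17 already reached (YTD $139,394.46), so $0.00
Dental insurance premium: $27.57
Total deductions = $118.22 + $77.58 + $22.74 + $298.81 + $1.49 + $0.00 + $27.57 = $546.41
Net pay = $1,494.97 − $546.41 = $948.56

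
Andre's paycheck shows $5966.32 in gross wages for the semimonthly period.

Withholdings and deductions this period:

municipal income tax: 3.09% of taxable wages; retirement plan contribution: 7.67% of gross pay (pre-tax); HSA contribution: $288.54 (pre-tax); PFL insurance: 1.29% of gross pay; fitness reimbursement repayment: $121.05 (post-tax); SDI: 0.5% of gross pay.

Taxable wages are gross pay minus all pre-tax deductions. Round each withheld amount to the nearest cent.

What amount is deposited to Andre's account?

HSA contribution: $288.54
Retirement plan contribution: $5966.32 × 0.0767 = $457.62
Pre-tax total = $288.54 + $457.62 = $746.16
Taxable wages = $5966.32 − $746.16 = $5220.16
Municipal income tax: $5220.16 × 0.0309 = $161.30
SDI: $5966.32 × 0.005 = $29.83
PFL insurance: $5966.32 × 0.0129 = $76.97
Fitness reimbursement repayment: $121.05
Total deductions = $288.54 + $457.62 + $161.30 + $29.83 + $76.97 + $121.05 = $1135.31
Net pay = $5966.32 − $1135.31 = $4831.01

$4831.01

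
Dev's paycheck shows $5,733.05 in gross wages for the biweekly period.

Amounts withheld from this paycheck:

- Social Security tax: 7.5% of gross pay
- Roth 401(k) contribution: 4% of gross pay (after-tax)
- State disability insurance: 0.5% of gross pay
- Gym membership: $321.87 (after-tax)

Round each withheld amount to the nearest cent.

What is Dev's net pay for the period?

$4,723.21

State disability insurance: $5,733.05 × 0.005 = $28.67
Social Security tax: $5,733.05 × 0.075 = $429.98
Gym membership: $321.87
Roth 401(k) contribution: $5,733.05 × 0.04 = $229.32
Total deductions = $28.67 + $429.98 + $321.87 + $229.32 = $1,009.84
Net pay = $5,733.05 − $1,009.84 = $4,723.21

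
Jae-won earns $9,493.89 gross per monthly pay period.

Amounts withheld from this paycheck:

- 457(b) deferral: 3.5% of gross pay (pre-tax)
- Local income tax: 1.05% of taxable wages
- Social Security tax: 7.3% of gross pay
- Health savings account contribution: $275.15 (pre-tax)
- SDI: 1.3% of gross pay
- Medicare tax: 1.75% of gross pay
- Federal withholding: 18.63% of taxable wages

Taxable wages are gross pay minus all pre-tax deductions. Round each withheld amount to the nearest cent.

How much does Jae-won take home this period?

457(b) deferral: $9,493.89 × 0.035 = $332.29
Health savings account contribution: $275.15
Pre-tax total = $332.29 + $275.15 = $607.44
Taxable wages = $9,493.89 − $607.44 = $8,886.45
Federal withholding: $8,886.45 × 0.1863 = $1,655.55
Local income tax: $8,886.45 × 0.0105 = $93.31
SDI: $9,493.89 × 0.013 = $123.42
Medicare tax: $9,493.89 × 0.0175 = $166.14
Social Security tax: $9,493.89 × 0.073 = $693.05
Total deductions = $332.29 + $275.15 + $1,655.55 + $93.31 + $123.42 + $166.14 + $693.05 = $3,338.91
Net pay = $9,493.89 − $3,338.91 = $6,154.98

$6,154.98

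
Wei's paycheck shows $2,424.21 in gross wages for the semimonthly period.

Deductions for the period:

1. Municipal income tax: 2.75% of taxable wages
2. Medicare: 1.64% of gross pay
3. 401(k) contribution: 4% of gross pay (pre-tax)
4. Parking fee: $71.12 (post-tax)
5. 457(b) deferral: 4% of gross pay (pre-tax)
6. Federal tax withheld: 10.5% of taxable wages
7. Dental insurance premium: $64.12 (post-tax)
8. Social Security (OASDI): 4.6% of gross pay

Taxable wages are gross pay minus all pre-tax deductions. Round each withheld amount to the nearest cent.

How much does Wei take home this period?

$1,648.25

401(k) contribution: $2,424.21 × 0.04 = $96.97
457(b) deferral: $2,424.21 × 0.04 = $96.97
Pre-tax total = $96.97 + $96.97 = $193.94
Taxable wages = $2,424.21 − $193.94 = $2,230.27
Municipal income tax: $2,230.27 × 0.0275 = $61.33
Federal tax withheld: $2,230.27 × 0.105 = $234.18
Social Security (OASDI): $2,424.21 × 0.046 = $111.51
Medicare: $2,424.21 × 0.0164 = $39.76
Dental insurance premium: $64.12
Parking fee: $71.12
Total deductions = $96.97 + $96.97 + $61.33 + $234.18 + $111.51 + $39.76 + $64.12 + $71.12 = $775.96
Net pay = $2,424.21 − $775.96 = $1,648.25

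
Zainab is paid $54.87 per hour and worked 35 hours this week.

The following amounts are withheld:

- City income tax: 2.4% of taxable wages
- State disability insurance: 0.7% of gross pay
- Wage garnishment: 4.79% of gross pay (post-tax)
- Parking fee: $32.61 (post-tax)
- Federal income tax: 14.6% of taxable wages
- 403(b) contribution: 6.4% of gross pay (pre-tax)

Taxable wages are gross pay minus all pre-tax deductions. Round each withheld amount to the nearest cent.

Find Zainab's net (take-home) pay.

Gross pay: 35 × $54.87 = $1920.45
403(b) contribution: $1920.45 × 0.064 = $122.91
Taxable wages = $1920.45 − $122.91 = $1797.54
City income tax: $1797.54 × 0.024 = $43.14
Federal income tax: $1797.54 × 0.146 = $262.44
State disability insurance: $1920.45 × 0.007 = $13.44
Parking fee: $32.61
Wage garnishment: $1920.45 × 0.0479 = $91.99
Total deductions = $122.91 + $43.14 + $262.44 + $13.44 + $32.61 + $91.99 = $566.53
Net pay = $1920.45 − $566.53 = $1353.92

$1353.92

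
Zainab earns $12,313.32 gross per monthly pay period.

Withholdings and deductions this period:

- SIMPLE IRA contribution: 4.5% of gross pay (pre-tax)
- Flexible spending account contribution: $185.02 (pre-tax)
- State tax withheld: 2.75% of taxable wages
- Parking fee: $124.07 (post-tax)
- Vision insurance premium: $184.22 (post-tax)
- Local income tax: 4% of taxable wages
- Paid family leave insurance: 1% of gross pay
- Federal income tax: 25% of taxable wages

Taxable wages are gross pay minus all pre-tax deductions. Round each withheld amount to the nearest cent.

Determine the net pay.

$7,467.97

SIMPLE IRA contribution: $12,313.32 × 0.045 = $554.10
Flexible spending account contribution: $185.02
Pre-tax total = $554.10 + $185.02 = $739.12
Taxable wages = $12,313.32 − $739.12 = $11,574.20
State tax withheld: $11,574.20 × 0.0275 = $318.29
Federal income tax: $11,574.20 × 0.25 = $2,893.55
Local income tax: $11,574.20 × 0.04 = $462.97
Paid family leave insurance: $12,313.32 × 0.01 = $123.13
Parking fee: $124.07
Vision insurance premium: $184.22
Total deductions = $554.10 + $185.02 + $318.29 + $2,893.55 + $462.97 + $123.13 + $124.07 + $184.22 = $4,845.35
Net pay = $12,313.32 − $4,845.35 = $7,467.97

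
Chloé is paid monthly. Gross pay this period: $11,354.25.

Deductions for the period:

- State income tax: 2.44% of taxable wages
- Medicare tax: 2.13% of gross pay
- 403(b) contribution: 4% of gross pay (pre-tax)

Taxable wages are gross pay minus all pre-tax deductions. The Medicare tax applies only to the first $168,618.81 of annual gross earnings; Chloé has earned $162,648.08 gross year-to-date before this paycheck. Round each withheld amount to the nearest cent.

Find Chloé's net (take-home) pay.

$10,506.94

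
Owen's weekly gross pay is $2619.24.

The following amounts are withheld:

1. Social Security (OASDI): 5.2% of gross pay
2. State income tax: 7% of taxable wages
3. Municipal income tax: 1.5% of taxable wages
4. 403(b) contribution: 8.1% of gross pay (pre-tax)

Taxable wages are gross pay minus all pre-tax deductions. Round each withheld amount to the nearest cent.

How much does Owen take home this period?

$2066.27

403(b) contribution: $2619.24 × 0.081 = $212.16
Taxable wages = $2619.24 − $212.16 = $2407.08
State income tax: $2407.08 × 0.07 = $168.50
Municipal income tax: $2407.08 × 0.015 = $36.11
Social Security (OASDI): $2619.24 × 0.052 = $136.20
Total deductions = $212.16 + $168.50 + $36.11 + $136.20 = $552.97
Net pay = $2619.24 − $552.97 = $2066.27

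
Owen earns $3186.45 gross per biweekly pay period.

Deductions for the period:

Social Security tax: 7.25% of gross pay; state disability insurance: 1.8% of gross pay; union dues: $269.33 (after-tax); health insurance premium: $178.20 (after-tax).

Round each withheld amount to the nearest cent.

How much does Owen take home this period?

$2450.54

Social Security tax: $3186.45 × 0.0725 = $231.02
State disability insurance: $3186.45 × 0.018 = $57.36
Health insurance premium: $178.20
Union dues: $269.33
Total deductions = $231.02 + $57.36 + $178.20 + $269.33 = $735.91
Net pay = $3186.45 − $735.91 = $2450.54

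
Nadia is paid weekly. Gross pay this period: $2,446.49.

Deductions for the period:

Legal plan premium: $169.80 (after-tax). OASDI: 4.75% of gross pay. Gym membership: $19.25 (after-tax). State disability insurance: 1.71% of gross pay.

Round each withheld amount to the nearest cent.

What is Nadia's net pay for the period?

$2,099.40

OASDI: $2,446.49 × 0.0475 = $116.21
State disability insurance: $2,446.49 × 0.0171 = $41.83
Gym membership: $19.25
Legal plan premium: $169.80
Total deductions = $116.21 + $41.83 + $19.25 + $169.80 = $347.09
Net pay = $2,446.49 − $347.09 = $2,099.40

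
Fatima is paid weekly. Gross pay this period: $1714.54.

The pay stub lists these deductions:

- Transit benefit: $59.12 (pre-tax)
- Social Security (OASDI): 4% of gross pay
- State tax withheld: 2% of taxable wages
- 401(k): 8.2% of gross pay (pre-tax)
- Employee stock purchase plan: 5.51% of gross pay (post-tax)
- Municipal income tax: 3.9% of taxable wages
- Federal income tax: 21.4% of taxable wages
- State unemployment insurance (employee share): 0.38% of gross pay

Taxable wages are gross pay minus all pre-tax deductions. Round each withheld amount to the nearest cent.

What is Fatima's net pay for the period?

$931.71

Transit benefit: $59.12
401(k): $1714.54 × 0.082 = $140.59
Pre-tax total = $59.12 + $140.59 = $199.71
Taxable wages = $1714.54 − $199.71 = $1514.83
Municipal income tax: $1514.83 × 0.039 = $59.08
Federal income tax: $1514.83 × 0.214 = $324.17
State tax withheld: $1514.83 × 0.02 = $30.30
State unemployment insurance (employee share): $1714.54 × 0.0038 = $6.52
Social Security (OASDI): $1714.54 × 0.04 = $68.58
Employee stock purchase plan: $1714.54 × 0.0551 = $94.47
Total deductions = $59.12 + $140.59 + $59.08 + $324.17 + $30.30 + $6.52 + $68.58 + $94.47 = $782.83
Net pay = $1714.54 − $782.83 = $931.71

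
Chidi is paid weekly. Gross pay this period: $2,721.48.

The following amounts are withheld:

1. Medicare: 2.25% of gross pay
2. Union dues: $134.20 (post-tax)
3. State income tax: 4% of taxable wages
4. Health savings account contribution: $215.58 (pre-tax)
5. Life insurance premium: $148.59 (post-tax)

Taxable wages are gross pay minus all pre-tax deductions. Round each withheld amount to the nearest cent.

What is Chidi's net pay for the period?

$2,061.64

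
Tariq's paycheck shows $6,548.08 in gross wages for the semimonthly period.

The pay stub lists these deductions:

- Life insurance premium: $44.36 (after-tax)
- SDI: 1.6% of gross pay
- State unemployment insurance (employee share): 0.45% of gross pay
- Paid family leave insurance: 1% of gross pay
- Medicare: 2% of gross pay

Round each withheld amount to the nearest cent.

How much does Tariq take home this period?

$6,173.04

SDI: $6,548.08 × 0.016 = $104.77
State unemployment insurance (employee share): $6,548.08 × 0.0045 = $29.47
Paid family leave insurance: $6,548.08 × 0.01 = $65.48
Medicare: $6,548.08 × 0.02 = $130.96
Life insurance premium: $44.36
Total deductions = $104.77 + $29.47 + $65.48 + $130.96 + $44.36 = $375.04
Net pay = $6,548.08 − $375.04 = $6,173.04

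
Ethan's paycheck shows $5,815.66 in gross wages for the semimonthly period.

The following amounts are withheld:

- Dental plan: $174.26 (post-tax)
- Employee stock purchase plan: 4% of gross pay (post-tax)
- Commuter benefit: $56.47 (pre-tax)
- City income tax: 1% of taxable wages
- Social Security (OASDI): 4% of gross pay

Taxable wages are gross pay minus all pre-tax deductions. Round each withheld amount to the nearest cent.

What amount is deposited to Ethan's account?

$5,062.08

Commuter benefit: $56.47
Taxable wages = $5,815.66 − $56.47 = $5,759.19
City income tax: $5,759.19 × 0.01 = $57.59
Social Security (OASDI): $5,815.66 × 0.04 = $232.63
Employee stock purchase plan: $5,815.66 × 0.04 = $232.63
Dental plan: $174.26
Total deductions = $56.47 + $57.59 + $232.63 + $232.63 + $174.26 = $753.58
Net pay = $5,815.66 − $753.58 = $5,062.08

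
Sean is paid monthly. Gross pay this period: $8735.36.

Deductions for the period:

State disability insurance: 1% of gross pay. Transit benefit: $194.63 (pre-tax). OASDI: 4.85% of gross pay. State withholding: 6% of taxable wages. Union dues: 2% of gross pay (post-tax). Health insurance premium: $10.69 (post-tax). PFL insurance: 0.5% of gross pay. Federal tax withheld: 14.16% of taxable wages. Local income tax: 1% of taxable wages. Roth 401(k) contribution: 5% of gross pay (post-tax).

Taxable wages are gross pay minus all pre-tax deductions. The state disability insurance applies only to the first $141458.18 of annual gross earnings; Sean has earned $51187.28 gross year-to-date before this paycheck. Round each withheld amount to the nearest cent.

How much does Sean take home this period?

Transit benefit: $194.63
Taxable wages = $8735.36 − $194.63 = $8540.73
State withholding: $8540.73 × 0.06 = $512.44
Federal tax withheld: $8540.73 × 0.1416 = $1209.37
Local income tax: $8540.73 × 0.01 = $85.41
State disability insurance: cap not yet reached, full $8735.36 is subject → $8735.36 × 0.01 = $87.35
PFL insurance: $8735.36 × 0.005 = $43.68
OASDI: $8735.36 × 0.0485 = $423.66
Union dues: $8735.36 × 0.02 = $174.71
Roth 401(k) contribution: $8735.36 × 0.05 = $436.77
Health insurance premium: $10.69
Total deductions = $194.63 + $512.44 + $1209.37 + $85.41 + $87.35 + $43.68 + $423.66 + $174.71 + $436.77 + $10.69 = $3178.71
Net pay = $8735.36 − $3178.71 = $5556.65

$5556.65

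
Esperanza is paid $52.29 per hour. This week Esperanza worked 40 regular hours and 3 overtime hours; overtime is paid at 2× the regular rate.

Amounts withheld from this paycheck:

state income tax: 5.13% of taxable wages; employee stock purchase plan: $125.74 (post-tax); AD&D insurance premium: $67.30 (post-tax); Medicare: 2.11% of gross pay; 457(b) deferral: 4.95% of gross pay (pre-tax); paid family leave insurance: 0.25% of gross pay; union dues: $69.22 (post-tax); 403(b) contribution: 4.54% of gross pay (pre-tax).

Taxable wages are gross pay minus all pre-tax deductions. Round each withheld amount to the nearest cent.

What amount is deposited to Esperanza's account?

$1746.38

Regular pay: 40 × $52.29 = $2091.60
Overtime pay: 3 × $52.29 × 2 = $313.74
Gross pay = $2091.60 + $313.74 = $2405.34
403(b) contribution: $2405.34 × 0.0454 = $109.20
457(b) deferral: $2405.34 × 0.0495 = $119.06
Pre-tax total = $109.20 + $119.06 = $228.26
Taxable wages = $2405.34 − $228.26 = $2177.08
State income tax: $2177.08 × 0.0513 = $111.68
Medicare: $2405.34 × 0.0211 = $50.75
Paid family leave insurance: $2405.34 × 0.0025 = $6.01
AD&D insurance premium: $67.30
Union dues: $69.22
Employee stock purchase plan: $125.74
Total deductions = $109.20 + $119.06 + $111.68 + $50.75 + $6.01 + $67.30 + $69.22 + $125.74 = $658.96
Net pay = $2405.34 − $658.96 = $1746.38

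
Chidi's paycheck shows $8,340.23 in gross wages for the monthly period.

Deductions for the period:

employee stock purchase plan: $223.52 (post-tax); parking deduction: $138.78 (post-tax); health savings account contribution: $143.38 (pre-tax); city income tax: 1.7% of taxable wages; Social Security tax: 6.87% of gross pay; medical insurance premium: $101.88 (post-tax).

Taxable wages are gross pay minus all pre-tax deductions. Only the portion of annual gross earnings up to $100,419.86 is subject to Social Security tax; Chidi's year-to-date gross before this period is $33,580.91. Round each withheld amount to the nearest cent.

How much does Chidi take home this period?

Health savings account contribution: $143.38
Taxable wages = $8,340.23 − $143.38 = $8,196.85
City income tax: $8,196.85 × 0.017 = $139.35
Social Security tax: cap not yet reached, full $8,340.23 is subject → $8,340.23 × 0.0687 = $572.97
Medical insurance premium: $101.88
Employee stock purchase plan: $223.52
Parking deduction: $138.78
Total deductions = $143.38 + $139.35 + $572.97 + $101.88 + $223.52 + $138.78 = $1,319.88
Net pay = $8,340.23 − $1,319.88 = $7,020.35

$7,020.35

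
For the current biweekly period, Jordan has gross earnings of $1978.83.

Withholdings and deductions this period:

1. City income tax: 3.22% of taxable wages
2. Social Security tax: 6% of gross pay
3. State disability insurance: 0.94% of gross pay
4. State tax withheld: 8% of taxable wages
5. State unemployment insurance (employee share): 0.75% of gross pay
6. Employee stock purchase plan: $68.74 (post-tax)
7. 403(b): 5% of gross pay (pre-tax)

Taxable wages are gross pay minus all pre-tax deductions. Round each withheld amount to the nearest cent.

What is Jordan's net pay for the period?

$1448.06

403(b): $1978.83 × 0.05 = $98.94
Taxable wages = $1978.83 − $98.94 = $1879.89
City income tax: $1879.89 × 0.0322 = $60.53
State tax withheld: $1879.89 × 0.08 = $150.39
Social Security tax: $1978.83 × 0.06 = $118.73
State disability insurance: $1978.83 × 0.0094 = $18.60
State unemployment insurance (employee share): $1978.83 × 0.0075 = $14.84
Employee stock purchase plan: $68.74
Total deductions = $98.94 + $60.53 + $150.39 + $118.73 + $18.60 + $14.84 + $68.74 = $530.77
Net pay = $1978.83 − $530.77 = $1448.06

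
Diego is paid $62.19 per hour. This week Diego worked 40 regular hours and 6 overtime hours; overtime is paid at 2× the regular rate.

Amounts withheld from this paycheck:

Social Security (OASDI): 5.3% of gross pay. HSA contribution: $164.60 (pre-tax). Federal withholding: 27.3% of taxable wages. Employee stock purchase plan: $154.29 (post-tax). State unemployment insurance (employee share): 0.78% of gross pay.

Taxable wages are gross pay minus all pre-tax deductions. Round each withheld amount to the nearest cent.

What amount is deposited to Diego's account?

$1,880.46

Regular pay: 40 × $62.19 = $2,487.60
Overtime pay: 6 × $62.19 × 2 = $746.28
Gross pay = $2,487.60 + $746.28 = $3,233.88
HSA contribution: $164.60
Taxable wages = $3,233.88 − $164.60 = $3,069.28
Federal withholding: $3,069.28 × 0.273 = $837.91
State unemployment insurance (employee share): $3,233.88 × 0.0078 = $25.22
Social Security (OASDI): $3,233.88 × 0.053 = $171.40
Employee stock purchase plan: $154.29
Total deductions = $164.60 + $837.91 + $25.22 + $171.40 + $154.29 = $1,353.42
Net pay = $3,233.88 − $1,353.42 = $1,880.46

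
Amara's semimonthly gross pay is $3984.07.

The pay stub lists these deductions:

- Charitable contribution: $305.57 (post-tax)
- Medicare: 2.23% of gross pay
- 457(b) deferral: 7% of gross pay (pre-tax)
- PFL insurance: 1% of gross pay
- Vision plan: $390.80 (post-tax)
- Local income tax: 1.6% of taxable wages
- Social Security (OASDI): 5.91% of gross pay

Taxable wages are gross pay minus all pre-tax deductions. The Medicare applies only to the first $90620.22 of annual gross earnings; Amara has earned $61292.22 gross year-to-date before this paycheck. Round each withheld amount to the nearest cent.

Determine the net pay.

$2585.40

457(b) deferral: $3984.07 × 0.07 = $278.88
Taxable wages = $3984.07 − $278.88 = $3705.19
Local income tax: $3705.19 × 0.016 = $59.28
Social Security (OASDI): $3984.07 × 0.0591 = $235.46
PFL insurance: $3984.07 × 0.01 = $39.84
Medicare: cap not yet reached, full $3984.07 is subject → $3984.07 × 0.0223 = $88.84
Vision plan: $390.80
Charitable contribution: $305.57
Total deductions = $278.88 + $59.28 + $235.46 + $39.84 + $88.84 + $390.80 + $305.57 = $1398.67
Net pay = $3984.07 − $1398.67 = $2585.40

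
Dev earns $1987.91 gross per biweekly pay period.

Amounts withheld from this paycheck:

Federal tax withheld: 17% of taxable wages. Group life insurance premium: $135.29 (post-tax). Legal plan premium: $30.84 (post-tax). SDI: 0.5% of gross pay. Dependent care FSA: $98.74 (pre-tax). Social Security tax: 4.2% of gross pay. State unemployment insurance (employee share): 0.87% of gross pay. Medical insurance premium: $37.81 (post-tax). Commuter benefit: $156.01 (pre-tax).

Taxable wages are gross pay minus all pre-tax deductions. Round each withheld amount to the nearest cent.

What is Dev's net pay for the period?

$1123.86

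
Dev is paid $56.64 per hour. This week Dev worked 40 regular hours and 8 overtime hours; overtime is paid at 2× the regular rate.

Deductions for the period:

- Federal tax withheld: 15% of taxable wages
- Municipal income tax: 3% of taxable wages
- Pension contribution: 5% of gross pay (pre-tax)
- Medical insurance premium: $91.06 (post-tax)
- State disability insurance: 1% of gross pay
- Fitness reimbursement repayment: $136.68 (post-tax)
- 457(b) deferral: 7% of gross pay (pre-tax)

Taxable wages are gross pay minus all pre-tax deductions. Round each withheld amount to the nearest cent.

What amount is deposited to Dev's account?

Regular pay: 40 × $56.64 = $2265.60
Overtime pay: 8 × $56.64 × 2 = $906.24
Gross pay = $2265.60 + $906.24 = $3171.84
Pension contribution: $3171.84 × 0.05 = $158.59
457(b) deferral: $3171.84 × 0.07 = $222.03
Pre-tax total = $158.59 + $222.03 = $380.62
Taxable wages = $3171.84 − $380.62 = $2791.22
Federal tax withheld: $2791.22 × 0.15 = $418.68
Municipal income tax: $2791.22 × 0.03 = $83.74
State disability insurance: $3171.84 × 0.01 = $31.72
Fitness reimbursement repayment: $136.68
Medical insurance premium: $91.06
Total deductions = $158.59 + $222.03 + $418.68 + $83.74 + $31.72 + $136.68 + $91.06 = $1142.50
Net pay = $3171.84 − $1142.50 = $2029.34

$2029.34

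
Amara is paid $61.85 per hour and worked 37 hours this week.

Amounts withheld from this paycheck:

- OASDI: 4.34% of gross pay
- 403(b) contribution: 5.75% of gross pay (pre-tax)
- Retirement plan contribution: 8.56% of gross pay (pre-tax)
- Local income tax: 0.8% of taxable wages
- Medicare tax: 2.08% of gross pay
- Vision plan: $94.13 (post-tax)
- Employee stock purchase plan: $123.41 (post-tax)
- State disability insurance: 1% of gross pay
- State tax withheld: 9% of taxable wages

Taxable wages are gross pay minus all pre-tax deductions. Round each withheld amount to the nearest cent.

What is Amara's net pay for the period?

$1381.45

Gross pay: 37 × $61.85 = $2288.45
403(b) contribution: $2288.45 × 0.0575 = $131.59
Retirement plan contribution: $2288.45 × 0.0856 = $195.89
Pre-tax total = $131.59 + $195.89 = $327.48
Taxable wages = $2288.45 − $327.48 = $1960.97
Local income tax: $1960.97 × 0.008 = $15.69
State tax withheld: $1960.97 × 0.09 = $176.49
State disability insurance: $2288.45 × 0.01 = $22.88
Medicare tax: $2288.45 × 0.0208 = $47.60
OASDI: $2288.45 × 0.0434 = $99.32
Employee stock purchase plan: $123.41
Vision plan: $94.13
Total deductions = $131.59 + $195.89 + $15.69 + $176.49 + $22.88 + $47.60 + $99.32 + $123.41 + $94.13 = $907.00
Net pay = $2288.45 − $907.00 = $1381.45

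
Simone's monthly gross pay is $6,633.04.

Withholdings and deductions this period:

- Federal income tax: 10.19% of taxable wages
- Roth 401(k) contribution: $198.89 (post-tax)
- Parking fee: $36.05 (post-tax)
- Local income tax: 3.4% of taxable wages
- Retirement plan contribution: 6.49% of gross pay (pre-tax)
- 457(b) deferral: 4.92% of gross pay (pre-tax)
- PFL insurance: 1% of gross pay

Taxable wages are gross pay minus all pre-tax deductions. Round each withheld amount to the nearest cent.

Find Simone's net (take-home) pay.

$4,776.36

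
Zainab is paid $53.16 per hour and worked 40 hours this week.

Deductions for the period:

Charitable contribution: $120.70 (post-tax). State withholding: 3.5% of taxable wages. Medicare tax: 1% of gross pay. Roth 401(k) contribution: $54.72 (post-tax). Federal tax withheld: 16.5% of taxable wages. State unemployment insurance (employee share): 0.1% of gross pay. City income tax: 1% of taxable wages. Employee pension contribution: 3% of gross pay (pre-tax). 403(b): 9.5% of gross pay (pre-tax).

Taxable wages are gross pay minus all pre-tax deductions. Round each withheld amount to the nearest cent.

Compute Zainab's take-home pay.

Gross pay: 40 × $53.16 = $2126.40
Employee pension contribution: $2126.40 × 0.03 = $63.79
403(b): $2126.40 × 0.095 = $202.01
Pre-tax total = $63.79 + $202.01 = $265.80
Taxable wages = $2126.40 − $265.80 = $1860.60
City income tax: $1860.60 × 0.01 = $18.61
State withholding: $1860.60 × 0.035 = $65.12
Federal tax withheld: $1860.60 × 0.165 = $307.00
State unemployment insurance (employee share): $2126.40 × 0.001 = $2.13
Medicare tax: $2126.40 × 0.01 = $21.26
Charitable contribution: $120.70
Roth 401(k) contribution: $54.72
Total deductions = $63.79 + $202.01 + $18.61 + $65.12 + $307.00 + $2.13 + $21.26 + $120.70 + $54.72 = $855.34
Net pay = $2126.40 − $855.34 = $1271.06

$1271.06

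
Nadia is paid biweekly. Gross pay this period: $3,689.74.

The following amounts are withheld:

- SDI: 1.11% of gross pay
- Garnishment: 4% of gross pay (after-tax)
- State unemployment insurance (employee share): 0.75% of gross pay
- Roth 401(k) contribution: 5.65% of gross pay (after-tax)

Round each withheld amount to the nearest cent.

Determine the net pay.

$3,265.05

State unemployment insurance (employee share): $3,689.74 × 0.0075 = $27.67
SDI: $3,689.74 × 0.0111 = $40.96
Garnishment: $3,689.74 × 0.04 = $147.59
Roth 401(k) contribution: $3,689.74 × 0.0565 = $208.47
Total deductions = $27.67 + $40.96 + $147.59 + $208.47 = $424.69
Net pay = $3,689.74 − $424.69 = $3,265.05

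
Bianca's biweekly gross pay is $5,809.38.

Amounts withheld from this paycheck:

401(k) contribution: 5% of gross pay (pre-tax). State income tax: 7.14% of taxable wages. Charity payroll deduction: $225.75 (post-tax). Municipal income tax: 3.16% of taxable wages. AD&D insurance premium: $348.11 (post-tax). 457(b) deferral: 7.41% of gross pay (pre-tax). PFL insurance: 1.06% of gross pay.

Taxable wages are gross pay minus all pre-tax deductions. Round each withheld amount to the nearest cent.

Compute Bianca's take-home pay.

$3,928.89

401(k) contribution: $5,809.38 × 0.05 = $290.47
457(b) deferral: $5,809.38 × 0.0741 = $430.48
Pre-tax total = $290.47 + $430.48 = $720.95
Taxable wages = $5,809.38 − $720.95 = $5,088.43
State income tax: $5,088.43 × 0.0714 = $363.31
Municipal income tax: $5,088.43 × 0.0316 = $160.79
PFL insurance: $5,809.38 × 0.0106 = $61.58
AD&D insurance premium: $348.11
Charity payroll deduction: $225.75
Total deductions = $290.47 + $430.48 + $363.31 + $160.79 + $61.58 + $348.11 + $225.75 = $1,880.49
Net pay = $5,809.38 − $1,880.49 = $3,928.89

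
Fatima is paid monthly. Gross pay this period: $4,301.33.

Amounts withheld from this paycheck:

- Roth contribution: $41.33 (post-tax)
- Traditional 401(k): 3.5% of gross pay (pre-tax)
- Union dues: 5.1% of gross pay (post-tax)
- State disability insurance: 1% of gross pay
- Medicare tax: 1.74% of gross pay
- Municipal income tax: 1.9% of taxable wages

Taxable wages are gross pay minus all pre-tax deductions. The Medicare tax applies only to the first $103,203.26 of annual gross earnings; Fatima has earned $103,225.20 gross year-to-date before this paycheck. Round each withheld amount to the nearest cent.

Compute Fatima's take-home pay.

$3,768.21

Traditional 401(k): $4,301.33 × 0.035 = $150.55
Taxable wages = $4,301.33 − $150.55 = $4,150.78
Municipal income tax: $4,150.78 × 0.019 = $78.86
State disability insurance: $4,301.33 × 0.01 = $43.01
Medicare tax: annual cap $103,203.26 already reached (YTD $103,225.20), so $0.00
Roth contribution: $41.33
Union dues: $4,301.33 × 0.051 = $219.37
Total deductions = $150.55 + $78.86 + $43.01 + $0.00 + $41.33 + $219.37 = $533.12
Net pay = $4,301.33 − $533.12 = $3,768.21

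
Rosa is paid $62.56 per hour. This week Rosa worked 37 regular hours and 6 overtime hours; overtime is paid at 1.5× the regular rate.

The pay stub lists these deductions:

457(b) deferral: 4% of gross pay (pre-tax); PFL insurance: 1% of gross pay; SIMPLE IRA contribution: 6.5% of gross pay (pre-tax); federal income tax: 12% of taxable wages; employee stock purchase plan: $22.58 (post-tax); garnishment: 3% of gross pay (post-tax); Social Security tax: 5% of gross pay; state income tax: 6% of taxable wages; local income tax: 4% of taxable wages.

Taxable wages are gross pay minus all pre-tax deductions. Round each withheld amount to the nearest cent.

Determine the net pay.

$1727.39

Regular pay: 37 × $62.56 = $2314.72
Overtime pay: 6 × $62.56 × 1.5 = $563.04
Gross pay = $2314.72 + $563.04 = $2877.76
457(b) deferral: $2877.76 × 0.04 = $115.11
SIMPLE IRA contribution: $2877.76 × 0.065 = $187.05
Pre-tax total = $115.11 + $187.05 = $302.16
Taxable wages = $2877.76 − $302.16 = $2575.60
Federal income tax: $2575.60 × 0.12 = $309.07
State income tax: $2575.60 × 0.06 = $154.54
Local income tax: $2575.60 × 0.04 = $103.02
Social Security tax: $2877.76 × 0.05 = $143.89
PFL insurance: $2877.76 × 0.01 = $28.78
Employee stock purchase plan: $22.58
Garnishment: $2877.76 × 0.03 = $86.33
Total deductions = $115.11 + $187.05 + $309.07 + $154.54 + $103.02 + $143.89 + $28.78 + $22.58 + $86.33 = $1150.37
Net pay = $2877.76 − $1150.37 = $1727.39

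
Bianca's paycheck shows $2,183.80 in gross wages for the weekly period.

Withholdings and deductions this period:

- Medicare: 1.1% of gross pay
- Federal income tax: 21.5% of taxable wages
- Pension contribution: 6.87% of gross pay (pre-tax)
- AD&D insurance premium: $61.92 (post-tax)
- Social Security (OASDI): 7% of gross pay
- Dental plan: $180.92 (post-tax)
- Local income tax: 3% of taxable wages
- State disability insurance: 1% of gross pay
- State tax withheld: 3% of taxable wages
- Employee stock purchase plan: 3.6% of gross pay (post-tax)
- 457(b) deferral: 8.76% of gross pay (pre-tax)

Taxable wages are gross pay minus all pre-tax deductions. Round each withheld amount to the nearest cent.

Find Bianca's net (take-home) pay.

Pension contribution: $2,183.80 × 0.0687 = $150.03
457(b) deferral: $2,183.80 × 0.0876 = $191.30
Pre-tax total = $150.03 + $191.30 = $341.33
Taxable wages = $2,183.80 − $341.33 = $1,842.47
State tax withheld: $1,842.47 × 0.03 = $55.27
Local income tax: $1,842.47 × 0.03 = $55.27
Federal income tax: $1,842.47 × 0.215 = $396.13
Medicare: $2,183.80 × 0.011 = $24.02
State disability insurance: $2,183.80 × 0.01 = $21.84
Social Security (OASDI): $2,183.80 × 0.07 = $152.87
Employee stock purchase plan: $2,183.80 × 0.036 = $78.62
AD&D insurance premium: $61.92
Dental plan: $180.92
Total deductions = $150.03 + $191.30 + $55.27 + $55.27 + $396.13 + $24.02 + $21.84 + $152.87 + $78.62 + $61.92 + $180.92 = $1,368.19
Net pay = $2,183.80 − $1,368.19 = $815.61

$815.61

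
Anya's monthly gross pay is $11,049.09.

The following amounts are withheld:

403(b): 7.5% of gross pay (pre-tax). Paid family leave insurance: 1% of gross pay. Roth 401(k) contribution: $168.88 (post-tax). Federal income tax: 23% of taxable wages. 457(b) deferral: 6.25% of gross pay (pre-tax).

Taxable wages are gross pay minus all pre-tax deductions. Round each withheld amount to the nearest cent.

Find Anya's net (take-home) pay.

403(b): $11,049.09 × 0.075 = $828.68
457(b) deferral: $11,049.09 × 0.0625 = $690.57
Pre-tax total = $828.68 + $690.57 = $1,519.25
Taxable wages = $11,049.09 − $1,519.25 = $9,529.84
Federal income tax: $9,529.84 × 0.23 = $2,191.86
Paid family leave insurance: $11,049.09 × 0.01 = $110.49
Roth 401(k) contribution: $168.88
Total deductions = $828.68 + $690.57 + $2,191.86 + $110.49 + $168.88 = $3,990.48
Net pay = $11,049.09 − $3,990.48 = $7,058.61

$7,058.61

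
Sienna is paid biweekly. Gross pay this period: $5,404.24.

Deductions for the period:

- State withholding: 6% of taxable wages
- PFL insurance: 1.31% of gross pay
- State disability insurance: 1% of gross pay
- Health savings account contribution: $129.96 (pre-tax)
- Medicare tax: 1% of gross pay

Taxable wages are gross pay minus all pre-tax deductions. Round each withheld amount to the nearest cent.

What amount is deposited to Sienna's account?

$4,778.94

Health savings account contribution: $129.96
Taxable wages = $5,404.24 − $129.96 = $5,274.28
State withholding: $5,274.28 × 0.06 = $316.46
PFL insurance: $5,404.24 × 0.0131 = $70.80
Medicare tax: $5,404.24 × 0.01 = $54.04
State disability insurance: $5,404.24 × 0.01 = $54.04
Total deductions = $129.96 + $316.46 + $70.80 + $54.04 + $54.04 = $625.30
Net pay = $5,404.24 − $625.30 = $4,778.94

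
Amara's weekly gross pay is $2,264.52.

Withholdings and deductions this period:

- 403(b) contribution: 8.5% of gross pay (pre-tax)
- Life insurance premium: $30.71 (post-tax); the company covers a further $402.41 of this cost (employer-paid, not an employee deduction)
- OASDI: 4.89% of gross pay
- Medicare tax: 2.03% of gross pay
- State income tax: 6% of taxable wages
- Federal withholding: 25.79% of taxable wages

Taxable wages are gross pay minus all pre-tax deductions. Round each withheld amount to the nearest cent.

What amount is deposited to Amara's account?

403(b) contribution: $2,264.52 × 0.085 = $192.48
Taxable wages = $2,264.52 − $192.48 = $2,072.04
Federal withholding: $2,072.04 × 0.2579 = $534.38
State income tax: $2,072.04 × 0.06 = $124.32
Medicare tax: $2,264.52 × 0.0203 = $45.97
OASDI: $2,264.52 × 0.0489 = $110.74
Life insurance premium: $30.71
(Employer's $402.41 toward life insurance premium is not withheld from the employee.)
Total deductions = $192.48 + $534.38 + $124.32 + $45.97 + $110.74 + $30.71 = $1,038.60
Net pay = $2,264.52 − $1,038.60 = $1,225.92

$1,225.92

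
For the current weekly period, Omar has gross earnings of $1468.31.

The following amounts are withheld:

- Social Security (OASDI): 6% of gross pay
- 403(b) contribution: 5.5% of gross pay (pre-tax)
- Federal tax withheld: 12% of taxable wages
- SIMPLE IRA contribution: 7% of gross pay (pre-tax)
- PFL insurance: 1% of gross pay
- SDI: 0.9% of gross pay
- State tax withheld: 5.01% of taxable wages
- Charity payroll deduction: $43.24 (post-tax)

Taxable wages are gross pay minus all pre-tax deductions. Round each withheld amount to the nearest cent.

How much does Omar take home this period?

$907.00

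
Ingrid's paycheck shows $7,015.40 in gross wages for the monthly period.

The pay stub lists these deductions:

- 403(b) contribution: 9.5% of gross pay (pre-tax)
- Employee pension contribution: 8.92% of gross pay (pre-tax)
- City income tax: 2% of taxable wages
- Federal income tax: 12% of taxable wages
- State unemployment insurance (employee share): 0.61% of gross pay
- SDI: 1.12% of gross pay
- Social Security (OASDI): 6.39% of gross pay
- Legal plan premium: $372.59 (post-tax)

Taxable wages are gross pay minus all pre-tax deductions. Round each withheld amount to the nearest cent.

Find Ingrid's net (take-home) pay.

$3,979.70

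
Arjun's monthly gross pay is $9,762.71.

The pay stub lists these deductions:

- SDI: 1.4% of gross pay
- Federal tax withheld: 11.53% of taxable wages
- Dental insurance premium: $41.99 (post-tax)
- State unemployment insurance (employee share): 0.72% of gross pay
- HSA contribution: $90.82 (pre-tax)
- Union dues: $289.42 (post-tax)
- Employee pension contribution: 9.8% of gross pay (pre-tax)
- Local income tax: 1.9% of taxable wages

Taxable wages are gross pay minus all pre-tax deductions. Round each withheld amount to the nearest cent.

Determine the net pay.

$7,006.31

HSA contribution: $90.82
Employee pension contribution: $9,762.71 × 0.098 = $956.75
Pre-tax total = $90.82 + $956.75 = $1,047.57
Taxable wages = $9,762.71 − $1,047.57 = $8,715.14
Federal tax withheld: $8,715.14 × 0.1153 = $1,004.86
Local income tax: $8,715.14 × 0.019 = $165.59
SDI: $9,762.71 × 0.014 = $136.68
State unemployment insurance (employee share): $9,762.71 × 0.0072 = $70.29
Dental insurance premium: $41.99
Union dues: $289.42
Total deductions = $90.82 + $956.75 + $1,004.86 + $165.59 + $136.68 + $70.29 + $41.99 + $289.42 = $2,756.40
Net pay = $9,762.71 − $2,756.40 = $7,006.31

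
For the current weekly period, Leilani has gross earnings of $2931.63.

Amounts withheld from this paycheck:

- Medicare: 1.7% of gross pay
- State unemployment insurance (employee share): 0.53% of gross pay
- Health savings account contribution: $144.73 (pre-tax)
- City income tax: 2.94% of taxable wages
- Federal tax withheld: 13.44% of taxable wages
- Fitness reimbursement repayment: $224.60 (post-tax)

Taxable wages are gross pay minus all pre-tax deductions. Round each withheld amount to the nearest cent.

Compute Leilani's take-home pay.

Health savings account contribution: $144.73
Taxable wages = $2931.63 − $144.73 = $2786.90
City income tax: $2786.90 × 0.0294 = $81.93
Federal tax withheld: $2786.90 × 0.1344 = $374.56
Medicare: $2931.63 × 0.017 = $49.84
State unemployment insurance (employee share): $2931.63 × 0.0053 = $15.54
Fitness reimbursement repayment: $224.60
Total deductions = $144.73 + $81.93 + $374.56 + $49.84 + $15.54 + $224.60 = $891.20
Net pay = $2931.63 − $891.20 = $2040.43

$2040.43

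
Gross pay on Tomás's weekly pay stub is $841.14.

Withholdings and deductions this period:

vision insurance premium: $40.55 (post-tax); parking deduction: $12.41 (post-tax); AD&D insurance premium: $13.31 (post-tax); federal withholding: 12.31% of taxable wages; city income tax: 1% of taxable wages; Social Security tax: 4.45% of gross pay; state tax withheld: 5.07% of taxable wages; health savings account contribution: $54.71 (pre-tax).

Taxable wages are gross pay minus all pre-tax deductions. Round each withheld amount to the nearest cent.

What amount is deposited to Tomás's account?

Health savings account contribution: $54.71
Taxable wages = $841.14 − $54.71 = $786.43
Federal withholding: $786.43 × 0.1231 = $96.81
City income tax: $786.43 × 0.01 = $7.86
State tax withheld: $786.43 × 0.0507 = $39.87
Social Security tax: $841.14 × 0.0445 = $37.43
Vision insurance premium: $40.55
Parking deduction: $12.41
AD&D insurance premium: $13.31
Total deductions = $54.71 + $96.81 + $7.86 + $39.87 + $37.43 + $40.55 + $12.41 + $13.31 = $302.95
Net pay = $841.14 − $302.95 = $538.19

$538.19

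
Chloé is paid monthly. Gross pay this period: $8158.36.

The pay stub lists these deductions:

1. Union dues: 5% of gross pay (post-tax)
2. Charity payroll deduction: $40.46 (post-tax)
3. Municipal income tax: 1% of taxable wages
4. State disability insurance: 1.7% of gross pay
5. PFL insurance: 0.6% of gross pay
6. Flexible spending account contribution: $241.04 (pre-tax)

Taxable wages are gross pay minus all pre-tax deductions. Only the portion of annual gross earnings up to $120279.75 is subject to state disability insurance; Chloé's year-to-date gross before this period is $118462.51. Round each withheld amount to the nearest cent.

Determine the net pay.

Flexible spending account contribution: $241.04
Taxable wages = $8158.36 − $241.04 = $7917.32
Municipal income tax: $7917.32 × 0.01 = $79.17
State disability insurance: only $120279.75 − $118462.51 = $1817.24 of this check is subject → $1817.24 × 0.017 = $30.89
PFL insurance: $8158.36 × 0.006 = $48.95
Union dues: $8158.36 × 0.05 = $407.92
Charity payroll deduction: $40.46
Total deductions = $241.04 + $79.17 + $30.89 + $48.95 + $407.92 + $40.46 = $848.43
Net pay = $8158.36 − $848.43 = $7309.93

$7309.93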